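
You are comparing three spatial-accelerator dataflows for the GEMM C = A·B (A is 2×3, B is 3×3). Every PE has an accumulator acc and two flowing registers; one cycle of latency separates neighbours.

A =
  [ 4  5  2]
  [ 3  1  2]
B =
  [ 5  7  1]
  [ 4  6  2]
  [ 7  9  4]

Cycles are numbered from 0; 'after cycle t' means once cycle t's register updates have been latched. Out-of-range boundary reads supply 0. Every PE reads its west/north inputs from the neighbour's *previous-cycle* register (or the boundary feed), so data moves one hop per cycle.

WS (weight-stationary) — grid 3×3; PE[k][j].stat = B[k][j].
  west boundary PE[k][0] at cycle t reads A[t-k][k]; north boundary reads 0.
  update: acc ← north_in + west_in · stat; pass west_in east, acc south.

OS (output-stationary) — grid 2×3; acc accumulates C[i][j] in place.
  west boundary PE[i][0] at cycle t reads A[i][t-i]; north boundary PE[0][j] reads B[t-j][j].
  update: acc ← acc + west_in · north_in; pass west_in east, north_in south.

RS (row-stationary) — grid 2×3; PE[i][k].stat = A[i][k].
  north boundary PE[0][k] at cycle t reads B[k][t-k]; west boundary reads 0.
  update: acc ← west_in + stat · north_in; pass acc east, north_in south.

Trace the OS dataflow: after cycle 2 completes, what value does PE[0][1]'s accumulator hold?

PE[0][1].acc = 58

OS on a 2×3 grid — tracing PE[0][1] and its feeders:
  0: (0,0).acc=20  regs=<4,5>
  0: (0,1).acc=0  regs=<0,0>
  1: (0,0).acc=40  regs=<5,4>
  1: (0,1).acc=28  regs=<4,7>
  2: (0,0).acc=54  regs=<2,7>
  2: (0,1).acc=58  regs=<5,6>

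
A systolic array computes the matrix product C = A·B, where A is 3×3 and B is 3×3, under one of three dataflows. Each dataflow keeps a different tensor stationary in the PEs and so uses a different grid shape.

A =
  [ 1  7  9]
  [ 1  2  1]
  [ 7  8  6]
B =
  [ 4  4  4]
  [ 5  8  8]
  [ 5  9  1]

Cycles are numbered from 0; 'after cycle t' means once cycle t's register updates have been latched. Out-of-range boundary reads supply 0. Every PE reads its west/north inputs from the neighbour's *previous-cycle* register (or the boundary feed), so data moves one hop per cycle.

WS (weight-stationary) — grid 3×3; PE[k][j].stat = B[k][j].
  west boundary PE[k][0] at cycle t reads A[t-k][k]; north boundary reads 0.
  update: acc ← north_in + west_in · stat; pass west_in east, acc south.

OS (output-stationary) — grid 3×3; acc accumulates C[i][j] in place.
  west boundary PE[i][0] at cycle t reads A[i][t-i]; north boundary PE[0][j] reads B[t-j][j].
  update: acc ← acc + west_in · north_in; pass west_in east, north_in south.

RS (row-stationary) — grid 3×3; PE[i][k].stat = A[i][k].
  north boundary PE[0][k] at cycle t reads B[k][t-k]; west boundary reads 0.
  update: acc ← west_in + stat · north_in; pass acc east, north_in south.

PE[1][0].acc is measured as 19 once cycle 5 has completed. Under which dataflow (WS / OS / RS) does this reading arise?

WS (3×3 grid), PE[1][0]:
  after 0 — PE[1][0] acc=0, pass-E 0, pass-S 0
  after 1 — PE[1][0] acc=39, pass-E 7, pass-S 39
  after 2 — PE[1][0] acc=14, pass-E 2, pass-S 14
  after 3 — PE[1][0] acc=68, pass-E 8, pass-S 68
  after 4 — PE[1][0] acc=0, pass-E 0, pass-S 0
  after 5 — PE[1][0] acc=0, pass-E 0, pass-S 0
OS (3×3 grid), PE[1][0]:
  after 0 — PE[1][0] acc=0, pass-E 0, pass-S 0
  after 1 — PE[1][0] acc=4, pass-E 1, pass-S 4
  after 2 — PE[1][0] acc=14, pass-E 2, pass-S 5
  after 3 — PE[1][0] acc=19, pass-E 1, pass-S 5
  after 4 — PE[1][0] acc=19, pass-E 0, pass-S 0
  after 5 — PE[1][0] acc=19, pass-E 0, pass-S 0
RS (3×3 grid), PE[1][0]:
  after 0 — PE[1][0] acc=0, pass-E 0, pass-S 0
  after 1 — PE[1][0] acc=4, pass-E 4, pass-S 4
  after 2 — PE[1][0] acc=4, pass-E 4, pass-S 4
  after 3 — PE[1][0] acc=4, pass-E 4, pass-S 4
  after 4 — PE[1][0] acc=0, pass-E 0, pass-S 0
  after 5 — PE[1][0] acc=0, pass-E 0, pass-S 0

dataflow = OS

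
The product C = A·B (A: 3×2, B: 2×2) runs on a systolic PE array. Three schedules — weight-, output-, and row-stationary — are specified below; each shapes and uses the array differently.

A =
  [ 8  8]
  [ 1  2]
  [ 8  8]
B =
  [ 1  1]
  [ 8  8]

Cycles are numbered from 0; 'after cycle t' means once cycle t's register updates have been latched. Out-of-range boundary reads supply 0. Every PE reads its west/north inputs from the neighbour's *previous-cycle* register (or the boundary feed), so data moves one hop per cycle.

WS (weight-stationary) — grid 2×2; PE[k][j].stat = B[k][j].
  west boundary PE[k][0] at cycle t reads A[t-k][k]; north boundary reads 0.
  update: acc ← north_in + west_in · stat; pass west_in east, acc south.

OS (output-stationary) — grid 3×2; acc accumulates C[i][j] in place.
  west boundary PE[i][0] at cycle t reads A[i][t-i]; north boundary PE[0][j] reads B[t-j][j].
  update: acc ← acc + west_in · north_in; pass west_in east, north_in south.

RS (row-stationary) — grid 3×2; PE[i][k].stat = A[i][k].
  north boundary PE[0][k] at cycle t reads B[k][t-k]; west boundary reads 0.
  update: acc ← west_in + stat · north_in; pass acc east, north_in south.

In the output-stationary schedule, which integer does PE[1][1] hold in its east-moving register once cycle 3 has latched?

OS 3×2: PE[1][1] cycle-by-cycle (with neighbour feeds):
  after 0 — PE[0][1] acc=0, pass-E 0, pass-S 0
  after 0 — PE[1][0] acc=0, pass-E 0, pass-S 0
  after 0 — PE[1][1] acc=0, pass-E 0, pass-S 0
  after 1 — PE[0][1] acc=8, pass-E 8, pass-S 1
  after 1 — PE[1][0] acc=1, pass-E 1, pass-S 1
  after 1 — PE[1][1] acc=0, pass-E 0, pass-S 0
  after 2 — PE[0][1] acc=72, pass-E 8, pass-S 8
  after 2 — PE[1][0] acc=17, pass-E 2, pass-S 8
  after 2 — PE[1][1] acc=1, pass-E 1, pass-S 1
  after 3 — PE[0][1] acc=72, pass-E 0, pass-S 0
  after 3 — PE[1][0] acc=17, pass-E 0, pass-S 0
  after 3 — PE[1][1] acc=17, pass-E 2, pass-S 8

register = 2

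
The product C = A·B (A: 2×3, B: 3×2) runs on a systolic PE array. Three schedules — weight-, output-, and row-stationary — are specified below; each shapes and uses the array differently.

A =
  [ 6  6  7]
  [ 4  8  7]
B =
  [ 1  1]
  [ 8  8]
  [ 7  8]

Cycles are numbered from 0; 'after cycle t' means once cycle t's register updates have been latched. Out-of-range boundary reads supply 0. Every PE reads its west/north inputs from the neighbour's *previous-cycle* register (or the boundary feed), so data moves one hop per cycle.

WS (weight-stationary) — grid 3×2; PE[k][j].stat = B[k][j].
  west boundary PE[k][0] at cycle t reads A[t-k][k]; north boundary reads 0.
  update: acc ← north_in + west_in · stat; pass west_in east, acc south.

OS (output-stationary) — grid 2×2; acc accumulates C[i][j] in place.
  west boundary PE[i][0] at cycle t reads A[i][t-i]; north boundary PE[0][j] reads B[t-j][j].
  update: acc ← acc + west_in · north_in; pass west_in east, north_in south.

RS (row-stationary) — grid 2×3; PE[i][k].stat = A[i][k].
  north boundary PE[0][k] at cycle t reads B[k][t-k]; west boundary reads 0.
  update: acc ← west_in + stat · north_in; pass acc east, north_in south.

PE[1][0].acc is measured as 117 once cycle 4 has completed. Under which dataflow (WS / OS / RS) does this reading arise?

WS (3×2 grid), PE[1][0]:
  step 0 · PE1,0: acc=0; fwd→0 fwd↓0
  step 1 · PE1,0: acc=54; fwd→6 fwd↓54
  step 2 · PE1,0: acc=68; fwd→8 fwd↓68
  step 3 · PE1,0: acc=0; fwd→0 fwd↓0
  step 4 · PE1,0: acc=0; fwd→0 fwd↓0
OS (2×2 grid), PE[1][0]:
  step 0 · PE1,0: acc=0; fwd→0 fwd↓0
  step 1 · PE1,0: acc=4; fwd→4 fwd↓1
  step 2 · PE1,0: acc=68; fwd→8 fwd↓8
  step 3 · PE1,0: acc=117; fwd→7 fwd↓7
  step 4 · PE1,0: acc=117; fwd→0 fwd↓0
RS (2×3 grid), PE[1][0]:
  step 0 · PE1,0: acc=0; fwd→0 fwd↓0
  step 1 · PE1,0: acc=4; fwd→4 fwd↓1
  step 2 · PE1,0: acc=4; fwd→4 fwd↓1
  step 3 · PE1,0: acc=0; fwd→0 fwd↓0
  step 4 · PE1,0: acc=0; fwd→0 fwd↓0

dataflow = OS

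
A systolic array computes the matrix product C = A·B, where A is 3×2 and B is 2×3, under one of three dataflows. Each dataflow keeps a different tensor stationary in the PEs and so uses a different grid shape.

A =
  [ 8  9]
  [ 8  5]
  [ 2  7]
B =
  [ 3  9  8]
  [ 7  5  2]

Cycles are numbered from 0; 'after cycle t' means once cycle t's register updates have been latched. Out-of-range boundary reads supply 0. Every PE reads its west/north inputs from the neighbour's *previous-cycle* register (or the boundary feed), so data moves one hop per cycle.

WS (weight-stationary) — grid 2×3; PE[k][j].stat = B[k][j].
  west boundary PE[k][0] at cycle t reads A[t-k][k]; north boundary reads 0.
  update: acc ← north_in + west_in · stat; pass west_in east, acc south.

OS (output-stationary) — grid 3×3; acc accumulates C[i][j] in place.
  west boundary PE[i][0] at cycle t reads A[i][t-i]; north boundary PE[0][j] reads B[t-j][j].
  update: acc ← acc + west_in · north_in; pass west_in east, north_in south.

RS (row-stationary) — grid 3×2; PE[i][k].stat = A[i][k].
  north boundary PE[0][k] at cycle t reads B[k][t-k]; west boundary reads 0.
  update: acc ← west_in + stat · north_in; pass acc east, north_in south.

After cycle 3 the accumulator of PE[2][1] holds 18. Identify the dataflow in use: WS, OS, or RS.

WS: PE[2][1] is outside its 2×3 grid.
Under OS (3×3), PE[2][1]:
  c0 r2c1: 0 / 0 / 0
  c1 r2c1: 0 / 0 / 0
  c2 r2c1: 0 / 0 / 0
  c3 r2c1: 18 / 2 / 9
Under RS (3×2), PE[2][1]:
  c0 r2c1: 0 / 0 / 0
  c1 r2c1: 0 / 0 / 0
  c2 r2c1: 0 / 0 / 0
  c3 r2c1: 55 / 55 / 7

dataflow = OS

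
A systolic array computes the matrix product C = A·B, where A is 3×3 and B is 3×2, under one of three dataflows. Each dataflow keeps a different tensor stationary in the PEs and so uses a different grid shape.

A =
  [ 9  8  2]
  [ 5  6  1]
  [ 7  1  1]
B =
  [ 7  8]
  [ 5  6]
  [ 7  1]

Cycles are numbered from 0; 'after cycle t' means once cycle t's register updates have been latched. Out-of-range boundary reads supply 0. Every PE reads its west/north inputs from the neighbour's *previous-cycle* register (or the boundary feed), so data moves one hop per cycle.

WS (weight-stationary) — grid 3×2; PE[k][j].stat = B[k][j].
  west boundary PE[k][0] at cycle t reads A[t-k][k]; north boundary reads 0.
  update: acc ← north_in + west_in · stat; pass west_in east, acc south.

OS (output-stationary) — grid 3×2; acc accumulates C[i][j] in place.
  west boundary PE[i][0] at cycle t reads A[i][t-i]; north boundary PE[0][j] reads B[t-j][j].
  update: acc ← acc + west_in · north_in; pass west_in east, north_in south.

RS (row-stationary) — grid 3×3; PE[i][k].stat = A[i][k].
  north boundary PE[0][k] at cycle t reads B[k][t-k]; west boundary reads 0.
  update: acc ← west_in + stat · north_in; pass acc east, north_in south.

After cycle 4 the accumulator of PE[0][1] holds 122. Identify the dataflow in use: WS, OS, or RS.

dataflow = OS

WS [3×2] PE[0][1] across cycles:
  0: (0,1).acc=0  regs=<0,0>
  1: (0,1).acc=72  regs=<9,72>
  2: (0,1).acc=40  regs=<5,40>
  3: (0,1).acc=56  regs=<7,56>
  4: (0,1).acc=0  regs=<0,0>
OS [3×2] PE[0][1] across cycles:
  0: (0,1).acc=0  regs=<0,0>
  1: (0,1).acc=72  regs=<9,8>
  2: (0,1).acc=120  regs=<8,6>
  3: (0,1).acc=122  regs=<2,1>
  4: (0,1).acc=122  regs=<0,0>
RS [3×3] PE[0][1] across cycles:
  0: (0,1).acc=0  regs=<0,0>
  1: (0,1).acc=103  regs=<103,5>
  2: (0,1).acc=120  regs=<120,6>
  3: (0,1).acc=0  regs=<0,0>
  4: (0,1).acc=0  regs=<0,0>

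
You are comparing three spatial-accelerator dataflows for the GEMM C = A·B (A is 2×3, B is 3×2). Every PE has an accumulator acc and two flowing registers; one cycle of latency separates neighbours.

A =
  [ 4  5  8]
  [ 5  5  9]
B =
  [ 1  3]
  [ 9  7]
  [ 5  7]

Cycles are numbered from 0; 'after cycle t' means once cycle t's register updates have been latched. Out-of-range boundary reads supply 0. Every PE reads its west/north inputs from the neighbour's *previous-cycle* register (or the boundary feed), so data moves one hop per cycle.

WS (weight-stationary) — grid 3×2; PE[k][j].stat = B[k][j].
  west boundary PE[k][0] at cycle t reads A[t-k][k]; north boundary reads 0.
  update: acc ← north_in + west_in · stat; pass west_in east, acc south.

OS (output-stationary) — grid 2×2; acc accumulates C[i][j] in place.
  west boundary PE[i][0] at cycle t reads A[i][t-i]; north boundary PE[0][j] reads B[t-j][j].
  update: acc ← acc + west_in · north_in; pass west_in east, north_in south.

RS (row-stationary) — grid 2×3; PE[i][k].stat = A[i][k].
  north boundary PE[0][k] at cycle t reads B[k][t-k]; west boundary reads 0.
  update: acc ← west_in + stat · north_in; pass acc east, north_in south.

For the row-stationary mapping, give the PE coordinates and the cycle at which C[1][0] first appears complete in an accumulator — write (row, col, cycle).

RS: C[1][0] accumulates in PE[1][2]:
  @0  [1,2]  acc 0  |  →0  ↓0
  @1  [1,2]  acc 0  |  →0  ↓0
  @2  [1,2]  acc 0  |  →0  ↓0
  @3  [1,2]  acc 95  |  →95  ↓5

(row, col, cycle) = (1, 2, 3)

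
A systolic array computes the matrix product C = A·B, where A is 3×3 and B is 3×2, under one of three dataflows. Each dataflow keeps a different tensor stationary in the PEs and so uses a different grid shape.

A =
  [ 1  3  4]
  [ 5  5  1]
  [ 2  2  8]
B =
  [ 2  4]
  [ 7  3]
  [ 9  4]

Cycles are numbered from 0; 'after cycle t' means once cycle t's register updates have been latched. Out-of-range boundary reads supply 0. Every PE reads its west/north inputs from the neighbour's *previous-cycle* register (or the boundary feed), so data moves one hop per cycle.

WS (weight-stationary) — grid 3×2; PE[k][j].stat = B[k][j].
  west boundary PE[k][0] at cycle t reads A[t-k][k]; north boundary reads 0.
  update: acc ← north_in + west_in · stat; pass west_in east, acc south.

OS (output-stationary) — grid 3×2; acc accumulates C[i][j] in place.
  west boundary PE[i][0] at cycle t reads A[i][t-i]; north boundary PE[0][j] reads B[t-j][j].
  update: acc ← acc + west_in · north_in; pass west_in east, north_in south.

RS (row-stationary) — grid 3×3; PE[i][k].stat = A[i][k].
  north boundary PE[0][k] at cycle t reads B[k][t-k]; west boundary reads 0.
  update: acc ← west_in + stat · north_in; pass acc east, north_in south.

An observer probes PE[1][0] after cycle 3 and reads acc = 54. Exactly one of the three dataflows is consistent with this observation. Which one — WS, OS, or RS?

WS [3×2] PE[1][0] across cycles:
  t=0 PE[1][0]: acc=0 h=0 v=0
  t=1 PE[1][0]: acc=23 h=3 v=23
  t=2 PE[1][0]: acc=45 h=5 v=45
  t=3 PE[1][0]: acc=18 h=2 v=18
OS [3×2] PE[1][0] across cycles:
  t=0 PE[1][0]: acc=0 h=0 v=0
  t=1 PE[1][0]: acc=10 h=5 v=2
  t=2 PE[1][0]: acc=45 h=5 v=7
  t=3 PE[1][0]: acc=54 h=1 v=9
RS [3×3] PE[1][0] across cycles:
  t=0 PE[1][0]: acc=0 h=0 v=0
  t=1 PE[1][0]: acc=10 h=10 v=2
  t=2 PE[1][0]: acc=20 h=20 v=4
  t=3 PE[1][0]: acc=0 h=0 v=0

dataflow = OS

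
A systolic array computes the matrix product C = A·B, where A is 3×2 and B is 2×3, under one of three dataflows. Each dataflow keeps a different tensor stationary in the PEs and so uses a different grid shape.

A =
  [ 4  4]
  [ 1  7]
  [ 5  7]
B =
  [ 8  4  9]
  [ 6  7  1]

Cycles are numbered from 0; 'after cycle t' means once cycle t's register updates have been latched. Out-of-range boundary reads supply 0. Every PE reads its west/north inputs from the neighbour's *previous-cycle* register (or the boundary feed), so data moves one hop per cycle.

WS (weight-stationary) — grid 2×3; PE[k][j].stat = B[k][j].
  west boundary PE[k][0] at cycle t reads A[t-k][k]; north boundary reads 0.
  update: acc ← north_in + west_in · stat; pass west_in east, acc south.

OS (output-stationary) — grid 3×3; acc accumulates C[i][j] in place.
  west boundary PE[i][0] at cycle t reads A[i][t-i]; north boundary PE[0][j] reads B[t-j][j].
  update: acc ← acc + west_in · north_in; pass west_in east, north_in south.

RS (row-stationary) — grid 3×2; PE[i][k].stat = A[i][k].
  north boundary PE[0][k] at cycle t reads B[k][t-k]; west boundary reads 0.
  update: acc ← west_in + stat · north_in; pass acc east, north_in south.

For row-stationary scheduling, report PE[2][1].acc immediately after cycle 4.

RS (3×2). Following PE[2][1] plus its west/north inputs:
  step 0 · PE1,1: acc=0; fwd→0 fwd↓0
  step 0 · PE2,0: acc=0; fwd→0 fwd↓0
  step 0 · PE2,1: acc=0; fwd→0 fwd↓0
  step 1 · PE1,1: acc=0; fwd→0 fwd↓0
  step 1 · PE2,0: acc=0; fwd→0 fwd↓0
  step 1 · PE2,1: acc=0; fwd→0 fwd↓0
  step 2 · PE1,1: acc=50; fwd→50 fwd↓6
  step 2 · PE2,0: acc=40; fwd→40 fwd↓8
  step 2 · PE2,1: acc=0; fwd→0 fwd↓0
  step 3 · PE1,1: acc=53; fwd→53 fwd↓7
  step 3 · PE2,0: acc=20; fwd→20 fwd↓4
  step 3 · PE2,1: acc=82; fwd→82 fwd↓6
  step 4 · PE1,1: acc=16; fwd→16 fwd↓1
  step 4 · PE2,0: acc=45; fwd→45 fwd↓9
  step 4 · PE2,1: acc=69; fwd→69 fwd↓7

PE[2][1].acc = 69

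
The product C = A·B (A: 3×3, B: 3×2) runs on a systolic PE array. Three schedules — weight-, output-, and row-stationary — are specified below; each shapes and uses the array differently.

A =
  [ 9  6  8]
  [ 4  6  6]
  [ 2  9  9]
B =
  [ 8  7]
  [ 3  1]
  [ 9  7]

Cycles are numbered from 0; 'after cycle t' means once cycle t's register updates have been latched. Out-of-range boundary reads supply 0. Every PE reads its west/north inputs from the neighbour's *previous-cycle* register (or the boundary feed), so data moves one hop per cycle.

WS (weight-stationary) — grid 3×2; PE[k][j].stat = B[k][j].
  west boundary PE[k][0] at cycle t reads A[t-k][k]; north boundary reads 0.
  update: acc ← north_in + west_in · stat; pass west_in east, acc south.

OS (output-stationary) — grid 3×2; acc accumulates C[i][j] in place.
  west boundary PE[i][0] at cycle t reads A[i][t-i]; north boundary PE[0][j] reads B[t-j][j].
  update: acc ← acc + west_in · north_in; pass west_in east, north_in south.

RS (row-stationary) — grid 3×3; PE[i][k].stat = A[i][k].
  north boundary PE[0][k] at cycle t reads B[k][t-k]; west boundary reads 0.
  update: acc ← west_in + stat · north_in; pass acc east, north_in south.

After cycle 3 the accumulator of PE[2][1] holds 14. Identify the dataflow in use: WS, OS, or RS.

dataflow = OS

WS [3×2] PE[2][1] across cycles:
  after 0 — PE[2][1] acc=0, pass-E 0, pass-S 0
  after 1 — PE[2][1] acc=0, pass-E 0, pass-S 0
  after 2 — PE[2][1] acc=0, pass-E 0, pass-S 0
  after 3 — PE[2][1] acc=125, pass-E 8, pass-S 125
OS [3×2] PE[2][1] across cycles:
  after 0 — PE[2][1] acc=0, pass-E 0, pass-S 0
  after 1 — PE[2][1] acc=0, pass-E 0, pass-S 0
  after 2 — PE[2][1] acc=0, pass-E 0, pass-S 0
  after 3 — PE[2][1] acc=14, pass-E 2, pass-S 7
RS [3×3] PE[2][1] across cycles:
  after 0 — PE[2][1] acc=0, pass-E 0, pass-S 0
  after 1 — PE[2][1] acc=0, pass-E 0, pass-S 0
  after 2 — PE[2][1] acc=0, pass-E 0, pass-S 0
  after 3 — PE[2][1] acc=43, pass-E 43, pass-S 3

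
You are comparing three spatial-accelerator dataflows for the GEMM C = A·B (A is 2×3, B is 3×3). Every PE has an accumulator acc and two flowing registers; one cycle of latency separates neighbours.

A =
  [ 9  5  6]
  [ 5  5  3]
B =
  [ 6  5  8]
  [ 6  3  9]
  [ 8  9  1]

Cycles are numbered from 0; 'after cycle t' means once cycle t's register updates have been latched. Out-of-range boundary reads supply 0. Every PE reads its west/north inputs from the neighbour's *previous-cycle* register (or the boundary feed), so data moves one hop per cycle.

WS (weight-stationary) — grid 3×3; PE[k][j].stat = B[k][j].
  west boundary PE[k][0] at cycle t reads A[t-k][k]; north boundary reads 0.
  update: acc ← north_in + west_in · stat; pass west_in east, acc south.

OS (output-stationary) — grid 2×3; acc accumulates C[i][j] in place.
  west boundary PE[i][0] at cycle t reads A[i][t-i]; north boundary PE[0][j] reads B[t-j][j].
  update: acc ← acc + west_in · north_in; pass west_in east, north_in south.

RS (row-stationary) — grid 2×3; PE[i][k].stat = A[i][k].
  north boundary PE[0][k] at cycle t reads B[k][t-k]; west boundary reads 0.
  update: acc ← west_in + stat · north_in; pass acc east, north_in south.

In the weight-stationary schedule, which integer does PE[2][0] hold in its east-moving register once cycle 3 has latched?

Tracing WS — 3×3 array, target PE[2][0]:
  c0 r1c0: 0 / 0 / 0
  c0 r2c0: 0 / 0 / 0
  c1 r1c0: 84 / 5 / 84
  c1 r2c0: 0 / 0 / 0
  c2 r1c0: 60 / 5 / 60
  c2 r2c0: 132 / 6 / 132
  c3 r1c0: 0 / 0 / 0
  c3 r2c0: 84 / 3 / 84

register = 3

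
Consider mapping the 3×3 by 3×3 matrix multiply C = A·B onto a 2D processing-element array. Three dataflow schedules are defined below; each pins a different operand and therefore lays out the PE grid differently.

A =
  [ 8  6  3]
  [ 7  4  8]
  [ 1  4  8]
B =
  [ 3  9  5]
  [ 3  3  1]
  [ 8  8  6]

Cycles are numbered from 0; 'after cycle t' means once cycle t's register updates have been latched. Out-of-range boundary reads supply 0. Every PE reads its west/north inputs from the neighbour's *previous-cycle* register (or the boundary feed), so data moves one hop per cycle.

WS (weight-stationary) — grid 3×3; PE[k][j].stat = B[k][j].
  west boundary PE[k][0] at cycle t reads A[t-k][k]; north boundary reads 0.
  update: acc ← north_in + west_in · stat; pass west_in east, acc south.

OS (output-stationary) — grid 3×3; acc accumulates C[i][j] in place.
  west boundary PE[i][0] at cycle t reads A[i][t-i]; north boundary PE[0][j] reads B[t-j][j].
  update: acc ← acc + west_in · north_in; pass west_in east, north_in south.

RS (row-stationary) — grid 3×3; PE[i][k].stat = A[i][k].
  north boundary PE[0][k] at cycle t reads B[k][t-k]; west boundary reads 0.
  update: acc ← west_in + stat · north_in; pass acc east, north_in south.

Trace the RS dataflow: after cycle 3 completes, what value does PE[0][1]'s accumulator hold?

PE[0][1].acc = 46

RS on a 3×3 grid — tracing PE[0][1] and its feeders:
  step 0 · PE0,0: acc=24; fwd→24 fwd↓3
  step 0 · PE0,1: acc=0; fwd→0 fwd↓0
  step 1 · PE0,0: acc=72; fwd→72 fwd↓9
  step 1 · PE0,1: acc=42; fwd→42 fwd↓3
  step 2 · PE0,0: acc=40; fwd→40 fwd↓5
  step 2 · PE0,1: acc=90; fwd→90 fwd↓3
  step 3 · PE0,0: acc=0; fwd→0 fwd↓0
  step 3 · PE0,1: acc=46; fwd→46 fwd↓1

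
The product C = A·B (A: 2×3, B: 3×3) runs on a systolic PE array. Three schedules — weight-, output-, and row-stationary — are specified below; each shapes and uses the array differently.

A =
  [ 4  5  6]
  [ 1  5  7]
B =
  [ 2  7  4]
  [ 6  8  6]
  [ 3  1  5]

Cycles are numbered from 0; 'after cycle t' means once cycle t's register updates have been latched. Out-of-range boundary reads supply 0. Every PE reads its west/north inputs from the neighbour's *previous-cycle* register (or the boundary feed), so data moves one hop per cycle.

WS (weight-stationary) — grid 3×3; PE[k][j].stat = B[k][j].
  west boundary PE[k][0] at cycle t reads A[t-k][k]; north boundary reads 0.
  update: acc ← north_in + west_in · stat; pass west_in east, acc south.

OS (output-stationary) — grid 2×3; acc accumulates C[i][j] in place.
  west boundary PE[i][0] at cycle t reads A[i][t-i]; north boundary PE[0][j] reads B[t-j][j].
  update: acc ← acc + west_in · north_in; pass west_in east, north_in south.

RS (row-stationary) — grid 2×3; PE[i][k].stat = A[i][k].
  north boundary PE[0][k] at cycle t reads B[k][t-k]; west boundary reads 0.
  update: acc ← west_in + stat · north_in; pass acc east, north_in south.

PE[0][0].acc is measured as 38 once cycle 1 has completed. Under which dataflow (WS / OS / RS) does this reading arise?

dataflow = OS

WS [3×3] PE[0][0] across cycles:
  c0 r0c0: 8 / 4 / 8
  c1 r0c0: 2 / 1 / 2
OS [2×3] PE[0][0] across cycles:
  c0 r0c0: 8 / 4 / 2
  c1 r0c0: 38 / 5 / 6
RS [2×3] PE[0][0] across cycles:
  c0 r0c0: 8 / 8 / 2
  c1 r0c0: 28 / 28 / 7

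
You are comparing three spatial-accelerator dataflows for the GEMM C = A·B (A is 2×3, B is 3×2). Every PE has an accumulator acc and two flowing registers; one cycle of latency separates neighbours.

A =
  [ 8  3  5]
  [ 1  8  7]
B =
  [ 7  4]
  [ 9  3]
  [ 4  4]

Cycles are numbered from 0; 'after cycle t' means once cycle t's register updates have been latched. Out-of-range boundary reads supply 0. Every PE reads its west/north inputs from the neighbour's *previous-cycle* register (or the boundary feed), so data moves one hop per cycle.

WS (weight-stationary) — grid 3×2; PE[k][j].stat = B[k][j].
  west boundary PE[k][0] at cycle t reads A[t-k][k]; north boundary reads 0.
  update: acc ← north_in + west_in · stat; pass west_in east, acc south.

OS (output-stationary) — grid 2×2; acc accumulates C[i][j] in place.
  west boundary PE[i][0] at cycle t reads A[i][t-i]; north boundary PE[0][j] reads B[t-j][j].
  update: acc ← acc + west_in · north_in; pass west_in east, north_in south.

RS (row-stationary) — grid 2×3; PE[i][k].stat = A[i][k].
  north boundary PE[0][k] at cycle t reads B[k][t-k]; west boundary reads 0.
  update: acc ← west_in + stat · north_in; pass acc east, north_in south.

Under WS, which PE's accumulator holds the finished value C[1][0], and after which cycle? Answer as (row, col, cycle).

(row, col, cycle) = (2, 0, 3)

WS — PE[2][0] is where C[1][0] collects:
  after 0 — PE[2][0] acc=0, pass-E 0, pass-S 0
  after 1 — PE[2][0] acc=0, pass-E 0, pass-S 0
  after 2 — PE[2][0] acc=103, pass-E 5, pass-S 103
  after 3 — PE[2][0] acc=107, pass-E 7, pass-S 107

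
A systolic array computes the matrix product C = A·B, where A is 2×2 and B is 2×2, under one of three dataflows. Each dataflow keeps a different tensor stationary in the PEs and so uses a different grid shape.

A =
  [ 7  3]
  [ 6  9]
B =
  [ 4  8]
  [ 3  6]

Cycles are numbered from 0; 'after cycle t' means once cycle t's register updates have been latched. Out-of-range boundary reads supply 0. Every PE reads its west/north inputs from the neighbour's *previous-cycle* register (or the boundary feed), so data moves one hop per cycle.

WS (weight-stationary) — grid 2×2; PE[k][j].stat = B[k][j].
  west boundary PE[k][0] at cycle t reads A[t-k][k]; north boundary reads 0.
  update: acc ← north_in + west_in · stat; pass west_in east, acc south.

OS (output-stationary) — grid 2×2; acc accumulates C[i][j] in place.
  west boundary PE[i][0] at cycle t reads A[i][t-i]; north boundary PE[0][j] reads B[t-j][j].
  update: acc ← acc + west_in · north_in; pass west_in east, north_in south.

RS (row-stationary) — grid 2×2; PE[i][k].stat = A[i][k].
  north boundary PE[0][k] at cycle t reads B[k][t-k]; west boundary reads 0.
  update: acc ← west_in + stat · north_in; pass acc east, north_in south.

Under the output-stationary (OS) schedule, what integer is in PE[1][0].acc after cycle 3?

OS (2×2). Following PE[1][0] plus its west/north inputs:
  0: (0,0).acc=28  regs=<7,4>
  0: (1,0).acc=0  regs=<0,0>
  1: (0,0).acc=37  regs=<3,3>
  1: (1,0).acc=24  regs=<6,4>
  2: (0,0).acc=37  regs=<0,0>
  2: (1,0).acc=51  regs=<9,3>
  3: (0,0).acc=37  regs=<0,0>
  3: (1,0).acc=51  regs=<0,0>

PE[1][0].acc = 51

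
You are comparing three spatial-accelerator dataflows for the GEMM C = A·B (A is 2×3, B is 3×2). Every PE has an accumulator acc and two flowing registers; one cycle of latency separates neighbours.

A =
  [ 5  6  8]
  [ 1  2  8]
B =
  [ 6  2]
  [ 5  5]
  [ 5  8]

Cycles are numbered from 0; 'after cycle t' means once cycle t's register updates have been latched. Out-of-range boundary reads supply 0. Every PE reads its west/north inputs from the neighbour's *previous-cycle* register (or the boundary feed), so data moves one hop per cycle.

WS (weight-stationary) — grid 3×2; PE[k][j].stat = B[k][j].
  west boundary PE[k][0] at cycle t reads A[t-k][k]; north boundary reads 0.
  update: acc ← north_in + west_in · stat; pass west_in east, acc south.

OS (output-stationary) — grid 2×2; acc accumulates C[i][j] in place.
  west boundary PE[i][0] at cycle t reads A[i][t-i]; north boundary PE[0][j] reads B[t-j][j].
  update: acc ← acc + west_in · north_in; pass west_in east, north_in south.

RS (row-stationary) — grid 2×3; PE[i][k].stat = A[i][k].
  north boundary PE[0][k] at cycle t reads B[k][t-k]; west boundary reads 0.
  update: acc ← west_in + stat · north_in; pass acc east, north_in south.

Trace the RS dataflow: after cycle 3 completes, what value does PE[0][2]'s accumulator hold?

RS 2×3: PE[0][2] cycle-by-cycle (with neighbour feeds):
  [0] (0,1) acc=0 (h:0 v:0)
  [0] (0,2) acc=0 (h:0 v:0)
  [1] (0,1) acc=60 (h:60 v:5)
  [1] (0,2) acc=0 (h:0 v:0)
  [2] (0,1) acc=40 (h:40 v:5)
  [2] (0,2) acc=100 (h:100 v:5)
  [3] (0,1) acc=0 (h:0 v:0)
  [3] (0,2) acc=104 (h:104 v:8)

PE[0][2].acc = 104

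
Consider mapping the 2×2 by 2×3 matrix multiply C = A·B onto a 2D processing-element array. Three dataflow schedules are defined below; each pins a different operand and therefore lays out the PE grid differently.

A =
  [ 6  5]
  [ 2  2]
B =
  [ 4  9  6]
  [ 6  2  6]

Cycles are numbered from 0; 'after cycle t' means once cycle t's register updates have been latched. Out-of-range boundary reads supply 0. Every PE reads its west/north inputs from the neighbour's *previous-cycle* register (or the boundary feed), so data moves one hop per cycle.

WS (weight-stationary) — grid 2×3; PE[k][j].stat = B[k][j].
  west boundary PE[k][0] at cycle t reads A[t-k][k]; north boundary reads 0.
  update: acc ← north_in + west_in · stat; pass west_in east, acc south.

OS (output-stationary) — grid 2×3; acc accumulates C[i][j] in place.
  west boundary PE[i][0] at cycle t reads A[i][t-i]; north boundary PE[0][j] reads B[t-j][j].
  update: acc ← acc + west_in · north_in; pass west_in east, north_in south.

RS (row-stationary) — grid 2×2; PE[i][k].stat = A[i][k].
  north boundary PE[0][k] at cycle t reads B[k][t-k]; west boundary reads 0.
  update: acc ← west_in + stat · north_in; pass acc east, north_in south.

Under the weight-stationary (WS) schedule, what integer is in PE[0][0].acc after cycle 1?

PE[0][0].acc = 8

WS on a 2×3 grid — tracing PE[0][0] and its feeders:
  0: (0,0).acc=24  regs=<6,24>
  1: (0,0).acc=8  regs=<2,8>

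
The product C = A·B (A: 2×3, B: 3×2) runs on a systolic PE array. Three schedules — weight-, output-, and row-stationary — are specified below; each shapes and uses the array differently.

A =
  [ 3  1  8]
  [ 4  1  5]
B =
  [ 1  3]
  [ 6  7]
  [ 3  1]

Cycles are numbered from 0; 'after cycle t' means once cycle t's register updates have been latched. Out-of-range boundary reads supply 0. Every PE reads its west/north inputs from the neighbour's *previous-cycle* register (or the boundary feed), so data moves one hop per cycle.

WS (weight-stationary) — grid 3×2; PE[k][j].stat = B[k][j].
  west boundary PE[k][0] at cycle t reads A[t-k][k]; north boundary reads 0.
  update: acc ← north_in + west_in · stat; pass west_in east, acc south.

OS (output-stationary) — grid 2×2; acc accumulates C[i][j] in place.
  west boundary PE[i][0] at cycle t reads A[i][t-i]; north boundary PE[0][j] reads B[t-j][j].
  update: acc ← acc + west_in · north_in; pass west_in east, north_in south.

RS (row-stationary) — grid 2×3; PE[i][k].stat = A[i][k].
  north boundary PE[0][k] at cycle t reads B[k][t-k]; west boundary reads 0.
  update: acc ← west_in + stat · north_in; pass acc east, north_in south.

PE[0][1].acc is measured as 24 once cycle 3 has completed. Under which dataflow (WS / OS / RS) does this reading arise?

— WS: 3×2; PE[0][1] trace:
  after 0 — PE[0][1] acc=0, pass-E 0, pass-S 0
  after 1 — PE[0][1] acc=9, pass-E 3, pass-S 9
  after 2 — PE[0][1] acc=12, pass-E 4, pass-S 12
  after 3 — PE[0][1] acc=0, pass-E 0, pass-S 0
— OS: 2×2; PE[0][1] trace:
  after 0 — PE[0][1] acc=0, pass-E 0, pass-S 0
  after 1 — PE[0][1] acc=9, pass-E 3, pass-S 3
  after 2 — PE[0][1] acc=16, pass-E 1, pass-S 7
  after 3 — PE[0][1] acc=24, pass-E 8, pass-S 1
— RS: 2×3; PE[0][1] trace:
  after 0 — PE[0][1] acc=0, pass-E 0, pass-S 0
  after 1 — PE[0][1] acc=9, pass-E 9, pass-S 6
  after 2 — PE[0][1] acc=16, pass-E 16, pass-S 7
  after 3 — PE[0][1] acc=0, pass-E 0, pass-S 0

dataflow = OS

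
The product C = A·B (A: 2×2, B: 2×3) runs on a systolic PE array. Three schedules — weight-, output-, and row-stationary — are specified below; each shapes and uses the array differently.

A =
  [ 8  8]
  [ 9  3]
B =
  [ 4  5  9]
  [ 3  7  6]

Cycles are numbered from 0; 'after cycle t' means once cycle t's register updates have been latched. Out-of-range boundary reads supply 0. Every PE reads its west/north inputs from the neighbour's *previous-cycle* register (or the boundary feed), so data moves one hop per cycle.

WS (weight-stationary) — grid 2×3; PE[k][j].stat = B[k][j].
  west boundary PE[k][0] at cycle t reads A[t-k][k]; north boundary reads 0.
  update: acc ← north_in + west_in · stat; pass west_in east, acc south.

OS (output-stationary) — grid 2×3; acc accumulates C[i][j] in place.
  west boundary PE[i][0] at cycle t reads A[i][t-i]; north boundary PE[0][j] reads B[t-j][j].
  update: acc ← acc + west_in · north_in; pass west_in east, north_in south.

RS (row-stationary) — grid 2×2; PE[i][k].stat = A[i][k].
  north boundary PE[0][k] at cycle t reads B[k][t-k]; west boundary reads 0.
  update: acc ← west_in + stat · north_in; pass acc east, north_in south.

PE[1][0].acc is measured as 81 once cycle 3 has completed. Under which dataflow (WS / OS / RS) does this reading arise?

— WS: 2×3; PE[1][0] trace:
  0: (1,0).acc=0  regs=<0,0>
  1: (1,0).acc=56  regs=<8,56>
  2: (1,0).acc=45  regs=<3,45>
  3: (1,0).acc=0  regs=<0,0>
— OS: 2×3; PE[1][0] trace:
  0: (1,0).acc=0  regs=<0,0>
  1: (1,0).acc=36  regs=<9,4>
  2: (1,0).acc=45  regs=<3,3>
  3: (1,0).acc=45  regs=<0,0>
— RS: 2×2; PE[1][0] trace:
  0: (1,0).acc=0  regs=<0,0>
  1: (1,0).acc=36  regs=<36,4>
  2: (1,0).acc=45  regs=<45,5>
  3: (1,0).acc=81  regs=<81,9>

dataflow = RS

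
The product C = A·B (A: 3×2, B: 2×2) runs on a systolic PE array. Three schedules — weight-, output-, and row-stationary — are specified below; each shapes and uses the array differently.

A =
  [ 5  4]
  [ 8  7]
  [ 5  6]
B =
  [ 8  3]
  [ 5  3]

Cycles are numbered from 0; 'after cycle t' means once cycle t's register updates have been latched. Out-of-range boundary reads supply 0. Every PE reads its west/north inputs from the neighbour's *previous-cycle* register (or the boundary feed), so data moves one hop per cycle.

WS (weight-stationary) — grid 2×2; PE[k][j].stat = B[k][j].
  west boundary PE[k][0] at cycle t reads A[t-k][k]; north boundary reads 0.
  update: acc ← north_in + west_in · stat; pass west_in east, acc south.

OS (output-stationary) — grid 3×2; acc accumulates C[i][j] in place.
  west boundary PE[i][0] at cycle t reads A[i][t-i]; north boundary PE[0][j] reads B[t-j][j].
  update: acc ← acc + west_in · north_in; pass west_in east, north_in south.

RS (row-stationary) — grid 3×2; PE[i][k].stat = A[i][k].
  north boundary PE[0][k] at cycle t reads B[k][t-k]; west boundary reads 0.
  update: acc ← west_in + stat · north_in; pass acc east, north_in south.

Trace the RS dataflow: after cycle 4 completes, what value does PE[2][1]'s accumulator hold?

Tracing RS — 3×2 array, target PE[2][1]:
  0: (1,1).acc=0  regs=<0,0>
  0: (2,0).acc=0  regs=<0,0>
  0: (2,1).acc=0  regs=<0,0>
  1: (1,1).acc=0  regs=<0,0>
  1: (2,0).acc=0  regs=<0,0>
  1: (2,1).acc=0  regs=<0,0>
  2: (1,1).acc=99  regs=<99,5>
  2: (2,0).acc=40  regs=<40,8>
  2: (2,1).acc=0  regs=<0,0>
  3: (1,1).acc=45  regs=<45,3>
  3: (2,0).acc=15  regs=<15,3>
  3: (2,1).acc=70  regs=<70,5>
  4: (1,1).acc=0  regs=<0,0>
  4: (2,0).acc=0  regs=<0,0>
  4: (2,1).acc=33  regs=<33,3>

PE[2][1].acc = 33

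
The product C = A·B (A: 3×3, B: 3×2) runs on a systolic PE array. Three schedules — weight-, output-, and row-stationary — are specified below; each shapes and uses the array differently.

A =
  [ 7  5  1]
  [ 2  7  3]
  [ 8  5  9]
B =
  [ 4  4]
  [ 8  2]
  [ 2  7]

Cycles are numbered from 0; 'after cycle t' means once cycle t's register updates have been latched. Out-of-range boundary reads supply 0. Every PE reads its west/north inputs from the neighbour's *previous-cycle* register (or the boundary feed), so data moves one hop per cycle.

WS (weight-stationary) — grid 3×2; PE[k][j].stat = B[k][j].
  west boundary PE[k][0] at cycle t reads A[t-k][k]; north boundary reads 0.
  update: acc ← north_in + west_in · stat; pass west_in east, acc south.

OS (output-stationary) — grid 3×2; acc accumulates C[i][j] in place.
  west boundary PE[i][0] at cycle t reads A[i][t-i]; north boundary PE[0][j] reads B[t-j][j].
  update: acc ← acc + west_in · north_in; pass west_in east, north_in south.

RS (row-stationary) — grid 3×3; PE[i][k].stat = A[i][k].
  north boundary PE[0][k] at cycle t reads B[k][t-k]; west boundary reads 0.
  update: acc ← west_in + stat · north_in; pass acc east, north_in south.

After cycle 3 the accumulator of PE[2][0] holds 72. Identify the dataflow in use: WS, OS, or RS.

dataflow = OS

WS [3×2] PE[2][0] across cycles:
  step 0 · PE2,0: acc=0; fwd→0 fwd↓0
  step 1 · PE2,0: acc=0; fwd→0 fwd↓0
  step 2 · PE2,0: acc=70; fwd→1 fwd↓70
  step 3 · PE2,0: acc=70; fwd→3 fwd↓70
OS [3×2] PE[2][0] across cycles:
  step 0 · PE2,0: acc=0; fwd→0 fwd↓0
  step 1 · PE2,0: acc=0; fwd→0 fwd↓0
  step 2 · PE2,0: acc=32; fwd→8 fwd↓4
  step 3 · PE2,0: acc=72; fwd→5 fwd↓8
RS [3×3] PE[2][0] across cycles:
  step 0 · PE2,0: acc=0; fwd→0 fwd↓0
  step 1 · PE2,0: acc=0; fwd→0 fwd↓0
  step 2 · PE2,0: acc=32; fwd→32 fwd↓4
  step 3 · PE2,0: acc=32; fwd→32 fwd↓4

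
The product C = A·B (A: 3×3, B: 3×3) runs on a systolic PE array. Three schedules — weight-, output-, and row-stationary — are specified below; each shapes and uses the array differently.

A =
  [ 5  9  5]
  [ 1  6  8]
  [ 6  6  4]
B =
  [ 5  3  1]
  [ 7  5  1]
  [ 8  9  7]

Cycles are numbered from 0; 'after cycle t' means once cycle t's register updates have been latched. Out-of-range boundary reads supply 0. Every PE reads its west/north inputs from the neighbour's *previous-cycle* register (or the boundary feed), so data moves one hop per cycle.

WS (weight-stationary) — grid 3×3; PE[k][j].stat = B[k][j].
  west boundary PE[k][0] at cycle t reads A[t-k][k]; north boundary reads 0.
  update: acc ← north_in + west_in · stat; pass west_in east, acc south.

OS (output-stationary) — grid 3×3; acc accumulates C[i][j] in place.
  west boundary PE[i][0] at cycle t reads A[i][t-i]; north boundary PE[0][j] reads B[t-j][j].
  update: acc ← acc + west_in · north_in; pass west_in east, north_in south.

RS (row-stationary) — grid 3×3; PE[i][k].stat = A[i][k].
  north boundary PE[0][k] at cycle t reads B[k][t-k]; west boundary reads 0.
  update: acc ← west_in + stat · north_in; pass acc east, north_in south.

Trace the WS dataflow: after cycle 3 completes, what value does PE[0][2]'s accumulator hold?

PE[0][2].acc = 1

WS on a 3×3 grid — tracing PE[0][2] and its feeders:
  after 0 — PE[0][1] acc=0, pass-E 0, pass-S 0
  after 0 — PE[0][2] acc=0, pass-E 0, pass-S 0
  after 1 — PE[0][1] acc=15, pass-E 5, pass-S 15
  after 1 — PE[0][2] acc=0, pass-E 0, pass-S 0
  after 2 — PE[0][1] acc=3, pass-E 1, pass-S 3
  after 2 — PE[0][2] acc=5, pass-E 5, pass-S 5
  after 3 — PE[0][1] acc=18, pass-E 6, pass-S 18
  after 3 — PE[0][2] acc=1, pass-E 1, pass-S 1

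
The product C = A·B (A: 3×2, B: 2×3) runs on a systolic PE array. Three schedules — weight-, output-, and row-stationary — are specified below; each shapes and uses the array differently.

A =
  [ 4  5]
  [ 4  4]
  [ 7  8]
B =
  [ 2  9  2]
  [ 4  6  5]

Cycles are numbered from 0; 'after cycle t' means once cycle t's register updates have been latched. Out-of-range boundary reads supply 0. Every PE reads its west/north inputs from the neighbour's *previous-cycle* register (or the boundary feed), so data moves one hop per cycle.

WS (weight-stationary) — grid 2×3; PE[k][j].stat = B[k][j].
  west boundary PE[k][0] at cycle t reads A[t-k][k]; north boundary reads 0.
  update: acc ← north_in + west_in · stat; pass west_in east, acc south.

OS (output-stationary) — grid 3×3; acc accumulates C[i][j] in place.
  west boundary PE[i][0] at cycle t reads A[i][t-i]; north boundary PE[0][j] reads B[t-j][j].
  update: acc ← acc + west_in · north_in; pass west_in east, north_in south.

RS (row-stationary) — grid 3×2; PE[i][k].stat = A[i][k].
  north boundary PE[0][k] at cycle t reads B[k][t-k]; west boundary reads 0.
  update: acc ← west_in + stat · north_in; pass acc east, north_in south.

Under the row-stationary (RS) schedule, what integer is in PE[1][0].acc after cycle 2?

RS 3×2: PE[1][0] cycle-by-cycle (with neighbour feeds):
  @0  [0,0]  acc 8  |  →8  ↓2
  @0  [1,0]  acc 0  |  →0  ↓0
  @1  [0,0]  acc 36  |  →36  ↓9
  @1  [1,0]  acc 8  |  →8  ↓2
  @2  [0,0]  acc 8  |  →8  ↓2
  @2  [1,0]  acc 36  |  →36  ↓9

PE[1][0].acc = 36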